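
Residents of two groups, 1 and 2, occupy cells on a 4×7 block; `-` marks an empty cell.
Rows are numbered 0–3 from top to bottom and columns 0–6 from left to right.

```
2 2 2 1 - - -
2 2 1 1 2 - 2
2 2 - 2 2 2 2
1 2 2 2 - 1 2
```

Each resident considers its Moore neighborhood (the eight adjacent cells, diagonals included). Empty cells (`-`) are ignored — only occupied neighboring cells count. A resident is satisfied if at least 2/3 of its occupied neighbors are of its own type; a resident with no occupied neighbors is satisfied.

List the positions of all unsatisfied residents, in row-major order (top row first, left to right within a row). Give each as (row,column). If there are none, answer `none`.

(0,2), (0,3), (1,2), (1,3), (1,4), (3,0), (3,5)

Row 0: (0,0)2 3/3 satisfied · (0,1)2 4/5 satisfied · (0,2)2 2/5 not · (0,3)1 2/4 not
Row 1: (1,0)2 5/5 satisfied · (1,1)2 6/7 satisfied · (1,2)1 2/7 not · (1,3)1 2/6 not · (1,4)2 3/5 not · (1,6)2 2/2 satisfied
Row 2: (2,0)2 4/5 satisfied · (2,1)2 5/7 satisfied · (2,3)2 4/6 satisfied · (2,4)2 4/6 satisfied · (2,5)2 5/6 satisfied · (2,6)2 3/4 satisfied
Row 3: (3,0)1 0/3 not · (3,1)2 3/4 satisfied · (3,2)2 4/4 satisfied · (3,3)2 3/3 satisfied · (3,5)1 0/4 not · (3,6)2 2/3 satisfied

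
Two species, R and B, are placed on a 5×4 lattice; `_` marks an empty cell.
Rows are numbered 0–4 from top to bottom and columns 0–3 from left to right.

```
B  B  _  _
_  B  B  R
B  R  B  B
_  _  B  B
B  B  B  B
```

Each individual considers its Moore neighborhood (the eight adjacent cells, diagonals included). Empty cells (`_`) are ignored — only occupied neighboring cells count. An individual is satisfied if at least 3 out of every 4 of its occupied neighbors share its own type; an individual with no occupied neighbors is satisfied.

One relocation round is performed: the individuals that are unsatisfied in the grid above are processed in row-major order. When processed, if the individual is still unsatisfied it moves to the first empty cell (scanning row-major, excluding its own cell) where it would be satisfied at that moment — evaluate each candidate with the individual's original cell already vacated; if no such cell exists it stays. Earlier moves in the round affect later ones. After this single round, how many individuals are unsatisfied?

Initially unsatisfied (in order): (1,2), (1,3), (2,0), (2,1), (2,2).
  (1,2) → (1,0).
  (1,3) → (0,3).
  (2,0) → (3,1).
  (2,1): no empty cell satisfies it; stays.
  (2,2): now satisfied by earlier moves; stays.
Resulting grid:
B B _ R
B B _ _
_ R B B
_ B B B
B B B B
Unsatisfied now: (2,1).

1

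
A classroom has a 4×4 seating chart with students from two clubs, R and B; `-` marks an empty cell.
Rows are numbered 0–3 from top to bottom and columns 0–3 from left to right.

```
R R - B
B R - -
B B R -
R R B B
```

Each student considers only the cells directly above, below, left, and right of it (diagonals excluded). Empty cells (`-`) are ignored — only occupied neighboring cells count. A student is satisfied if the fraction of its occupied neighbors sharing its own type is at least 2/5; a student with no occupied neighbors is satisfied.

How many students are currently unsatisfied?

6

Row 0: (0,0)R 1/2 ok · (0,1)R 2/2 ok · (0,3)B 0/0 ok
Row 1: (1,0)B 1/3 unhappy · (1,1)R 1/3 unhappy
Row 2: (2,0)B 2/3 ok · (2,1)B 1/4 unhappy · (2,2)R 0/2 unhappy
Row 3: (3,0)R 1/2 ok · (3,1)R 1/3 unhappy · (3,2)B 1/3 unhappy · (3,3)B 1/1 ok
Unsatisfied: (1,0), (1,1), (2,1), (2,2), (3,1), (3,2) — 6 in total.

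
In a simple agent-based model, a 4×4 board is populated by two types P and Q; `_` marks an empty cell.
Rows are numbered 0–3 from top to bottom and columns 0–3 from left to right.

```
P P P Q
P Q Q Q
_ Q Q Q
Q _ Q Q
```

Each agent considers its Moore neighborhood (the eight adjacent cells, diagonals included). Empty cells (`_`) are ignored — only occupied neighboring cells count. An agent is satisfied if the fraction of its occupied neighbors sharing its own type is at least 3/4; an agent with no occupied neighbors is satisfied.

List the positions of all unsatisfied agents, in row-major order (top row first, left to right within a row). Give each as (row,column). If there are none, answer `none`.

(0,0), (0,1), (0,2), (0,3), (1,0), (1,1)

(0,0)P 2/3 ✗
(0,1)P 3/5 ✗
(0,2)P 1/5 ✗
(0,3)Q 2/3 ✗
(1,0)P 2/4 ✗
(1,1)Q 3/7 ✗
(1,2)Q 6/8 ✓
(1,3)Q 4/5 ✓
(2,1)Q 5/6 ✓
(2,2)Q 7/7 ✓
(2,3)Q 5/5 ✓
(3,0)Q 1/1 ✓
(3,2)Q 4/4 ✓
(3,3)Q 3/3 ✓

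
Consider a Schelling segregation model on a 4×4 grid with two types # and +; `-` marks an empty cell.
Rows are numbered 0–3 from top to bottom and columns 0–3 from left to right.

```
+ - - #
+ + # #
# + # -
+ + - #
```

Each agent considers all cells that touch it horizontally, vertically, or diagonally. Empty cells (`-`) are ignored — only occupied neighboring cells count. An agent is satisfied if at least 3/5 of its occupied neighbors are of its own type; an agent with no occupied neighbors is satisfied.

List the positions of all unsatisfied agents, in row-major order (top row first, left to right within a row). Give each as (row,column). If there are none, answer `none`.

(0,0)+ 2/2 ok
(0,3)# 2/2 ok
(1,0)+ 3/4 ok
(1,1)+ 3/6 unhappy
(1,2)# 3/5 ok
(1,3)# 3/3 ok
(2,0)# 0/5 unhappy
(2,1)+ 4/7 unhappy
(2,2)# 3/6 unhappy
(3,0)+ 2/3 ok
(3,1)+ 2/4 unhappy
(3,3)# 1/1 ok

(1,1), (2,0), (2,1), (2,2), (3,1)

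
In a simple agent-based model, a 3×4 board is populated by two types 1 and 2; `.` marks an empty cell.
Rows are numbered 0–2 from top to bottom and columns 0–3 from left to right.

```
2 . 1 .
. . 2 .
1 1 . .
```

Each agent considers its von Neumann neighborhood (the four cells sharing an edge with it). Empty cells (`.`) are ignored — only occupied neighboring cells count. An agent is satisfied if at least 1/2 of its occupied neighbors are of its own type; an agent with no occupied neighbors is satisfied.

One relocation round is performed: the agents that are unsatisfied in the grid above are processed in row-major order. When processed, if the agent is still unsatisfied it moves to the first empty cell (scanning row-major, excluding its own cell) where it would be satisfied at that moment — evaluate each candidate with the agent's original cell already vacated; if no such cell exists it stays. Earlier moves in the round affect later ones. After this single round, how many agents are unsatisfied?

0

Initially unsatisfied (in order): (0,2), (1,2).
  (0,2) → (0,3).
  (1,2): now satisfied by earlier moves; stays.
Resulting grid:
2 . . 1
. . 2 .
1 1 . .
All satisfied now.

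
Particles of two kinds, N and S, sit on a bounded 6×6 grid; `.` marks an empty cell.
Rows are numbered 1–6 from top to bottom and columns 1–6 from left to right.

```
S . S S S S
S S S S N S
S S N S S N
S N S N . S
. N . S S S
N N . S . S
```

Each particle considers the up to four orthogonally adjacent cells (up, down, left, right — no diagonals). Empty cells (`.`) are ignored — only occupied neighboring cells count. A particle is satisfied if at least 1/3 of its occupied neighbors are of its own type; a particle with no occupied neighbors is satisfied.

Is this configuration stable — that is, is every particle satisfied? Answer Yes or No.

(1,1)S 1/1 ✓
(1,3)S 2/2 ✓
(1,4)S 3/3 ✓
(1,5)S 2/3 ✓
(1,6)S 2/2 ✓
(2,1)S 3/3 ✓
(2,2)S 3/3 ✓
(2,3)S 3/4 ✓
(2,4)S 3/4 ✓
(2,5)N 0/4 ✗
(2,6)S 1/3 ✓
(3,1)S 3/3 ✓
(3,2)S 2/4 ✓
(3,3)N 0/4 ✗
(3,4)S 2/4 ✓
(3,5)S 1/3 ✓
(3,6)N 0/3 ✗
(4,1)S 1/2 ✓
(4,2)N 1/4 ✗
(4,3)S 0/3 ✗
(4,4)N 0/3 ✗
(4,6)S 1/2 ✓
(5,2)N 2/2 ✓
(5,4)S 2/3 ✓
(5,5)S 2/2 ✓
(5,6)S 3/3 ✓
(6,1)N 1/1 ✓
(6,2)N 2/2 ✓
(6,4)S 1/1 ✓
(6,6)S 1/1 ✓
For instance (2,5) has only 0/4 same-type neighbors, below 1/3.

No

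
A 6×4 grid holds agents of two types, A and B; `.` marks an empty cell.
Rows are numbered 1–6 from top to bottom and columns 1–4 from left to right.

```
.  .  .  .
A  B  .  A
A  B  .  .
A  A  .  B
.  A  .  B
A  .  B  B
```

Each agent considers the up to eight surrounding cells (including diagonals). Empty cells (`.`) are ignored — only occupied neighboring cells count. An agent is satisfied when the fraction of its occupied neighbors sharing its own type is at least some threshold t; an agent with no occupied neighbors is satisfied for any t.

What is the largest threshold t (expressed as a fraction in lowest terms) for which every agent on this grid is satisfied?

1/5

(2,1)A 1/3
(2,2)B 1/3
(2,4)A — no occupied neighbors
(3,1)A 3/5
(3,2)B 1/5
(4,1)A 3/4
(4,2)A 3/4
(4,4)B 1/1
(5,2)A 3/4
(5,4)B 3/3
(6,1)A 1/1
(6,3)B 2/3
(6,4)B 2/2
The smallest same-type fraction is 1/5 at (3,2), which reduces to 1/5. Any threshold above that leaves this agent unsatisfied.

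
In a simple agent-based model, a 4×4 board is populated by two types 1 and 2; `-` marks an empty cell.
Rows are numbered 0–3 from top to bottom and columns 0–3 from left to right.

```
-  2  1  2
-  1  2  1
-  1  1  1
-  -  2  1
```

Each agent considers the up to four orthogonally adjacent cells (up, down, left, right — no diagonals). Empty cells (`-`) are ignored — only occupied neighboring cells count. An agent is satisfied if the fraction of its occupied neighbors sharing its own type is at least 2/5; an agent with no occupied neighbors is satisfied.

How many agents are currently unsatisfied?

Row 0: (0,1)2 0/2 unhappy · (0,2)1 0/3 unhappy · (0,3)2 0/2 unhappy
Row 1: (1,1)1 1/3 unhappy · (1,2)2 0/4 unhappy · (1,3)1 1/3 unhappy
Row 2: (2,1)1 2/2 ok · (2,2)1 2/4 ok · (2,3)1 3/3 ok
Row 3: (3,2)2 0/2 unhappy · (3,3)1 1/2 ok
Unsatisfied: (0,1), (0,2), (0,3), (1,1), (1,2), (1,3), (3,2) — 7 in total.

7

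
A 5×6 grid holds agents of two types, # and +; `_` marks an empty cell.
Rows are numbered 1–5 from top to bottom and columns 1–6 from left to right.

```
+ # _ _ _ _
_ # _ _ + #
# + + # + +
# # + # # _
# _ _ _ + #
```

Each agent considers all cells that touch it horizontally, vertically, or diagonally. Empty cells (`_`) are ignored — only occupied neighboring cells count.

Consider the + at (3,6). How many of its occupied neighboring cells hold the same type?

2

Occupied neighbors of (3,6): (2,5)=+, (2,6)=#, (3,5)=+, (4,5)=#.
Same type (+): 2 of 4.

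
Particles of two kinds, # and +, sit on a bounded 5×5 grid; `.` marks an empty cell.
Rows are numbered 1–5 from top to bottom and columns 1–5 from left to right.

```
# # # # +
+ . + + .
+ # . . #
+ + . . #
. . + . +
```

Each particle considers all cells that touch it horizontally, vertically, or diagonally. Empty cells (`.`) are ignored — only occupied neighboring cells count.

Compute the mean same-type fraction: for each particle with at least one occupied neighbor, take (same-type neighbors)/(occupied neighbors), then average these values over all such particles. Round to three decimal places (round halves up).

Row 1: (1,1)# 1/2 · (1,2)# 2/4 · (1,3)# 2/4 · (1,4)# 1/4 · (1,5)+ 1/2
Row 2: (2,1)+ 1/4 · (2,3)+ 1/5 · (2,4)+ 2/5
Row 3: (3,1)+ 3/4 · (3,2)# 0/5 · (3,5)# 1/2
Row 4: (4,1)+ 2/3 · (4,2)+ 3/4 · (4,5)# 1/2
Row 5: (5,3)+ 1/1 · (5,5)+ 0/1
Sum over 16 particles: 1/2 + 2/4 + 2/4 + 1/4 + 1/2 + 1/4 + 1/5 + 2/5 + 3/4 + 0/5 + 1/2 + 2/3 + 3/4 + 1/2 + 1/1 + 0/1 = 109/15; mean = 109/15 ÷ 16 = 109/240 = 0.454166… → 0.454.

0.454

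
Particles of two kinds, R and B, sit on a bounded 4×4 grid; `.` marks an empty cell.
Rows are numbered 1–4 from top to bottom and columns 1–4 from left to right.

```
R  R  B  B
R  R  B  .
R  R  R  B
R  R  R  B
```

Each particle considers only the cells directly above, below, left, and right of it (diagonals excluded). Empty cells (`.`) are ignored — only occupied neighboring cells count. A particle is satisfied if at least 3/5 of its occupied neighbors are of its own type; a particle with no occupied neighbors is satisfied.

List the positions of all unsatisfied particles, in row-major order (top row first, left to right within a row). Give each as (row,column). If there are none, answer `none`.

(2,3), (3,3), (3,4), (4,4)

Row 1: (1,1)R 2/2 ✓ · (1,2)R 2/3 ✓ · (1,3)B 2/3 ✓ · (1,4)B 1/1 ✓
Row 2: (2,1)R 3/3 ✓ · (2,2)R 3/4 ✓ · (2,3)B 1/3 ✗
Row 3: (3,1)R 3/3 ✓ · (3,2)R 4/4 ✓ · (3,3)R 2/4 ✗ · (3,4)B 1/2 ✗
Row 4: (4,1)R 2/2 ✓ · (4,2)R 3/3 ✓ · (4,3)R 2/3 ✓ · (4,4)B 1/2 ✗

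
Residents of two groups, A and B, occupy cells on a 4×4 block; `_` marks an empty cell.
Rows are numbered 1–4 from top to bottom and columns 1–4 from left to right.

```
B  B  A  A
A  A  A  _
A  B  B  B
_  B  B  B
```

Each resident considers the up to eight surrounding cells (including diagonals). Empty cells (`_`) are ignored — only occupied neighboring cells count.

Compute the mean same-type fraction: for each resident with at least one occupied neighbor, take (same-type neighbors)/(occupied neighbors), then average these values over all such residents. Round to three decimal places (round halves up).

(1,1)B 1/3
(1,2)B 1/5
(1,3)A 3/4
(1,4)A 2/2
(2,1)A 2/5
(2,2)A 4/8
(2,3)A 3/7
(3,1)A 2/4
(3,2)B 3/7
(3,3)B 5/7
(3,4)B 3/4
(4,2)B 3/4
(4,3)B 5/5
(4,4)B 3/3
Sum over 14 residents: 1/3 + 1/5 + 3/4 + 2/2 + 2/5 + 4/8 + 3/7 + 2/4 + 3/7 + 5/7 + 3/4 + 3/4 + 5/5 + 3/3 = 3677/420; mean = 3677/420 ÷ 14 = 3677/5880 = 0.625340… → 0.625.

0.625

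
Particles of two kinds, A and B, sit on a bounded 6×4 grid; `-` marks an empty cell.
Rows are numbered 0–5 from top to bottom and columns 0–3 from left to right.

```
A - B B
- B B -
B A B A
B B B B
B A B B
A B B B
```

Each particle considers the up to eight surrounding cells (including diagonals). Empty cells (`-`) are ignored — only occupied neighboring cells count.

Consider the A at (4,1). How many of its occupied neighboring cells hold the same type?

Occupied neighbors of (4,1): (3,0)=B, (3,1)=B, (3,2)=B, (4,0)=B, (4,2)=B, (5,0)=A, (5,1)=B, (5,2)=B.
Same type (A): 1 of 8.

1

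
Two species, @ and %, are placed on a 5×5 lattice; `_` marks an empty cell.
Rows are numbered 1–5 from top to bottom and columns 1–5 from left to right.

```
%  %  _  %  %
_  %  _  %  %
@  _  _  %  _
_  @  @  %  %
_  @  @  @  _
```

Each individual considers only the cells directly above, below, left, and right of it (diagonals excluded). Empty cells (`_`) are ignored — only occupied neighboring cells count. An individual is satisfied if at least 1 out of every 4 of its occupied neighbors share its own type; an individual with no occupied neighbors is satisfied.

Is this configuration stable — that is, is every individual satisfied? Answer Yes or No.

(1,1)% 1/1 satisfied
(1,2)% 2/2 satisfied
(1,4)% 2/2 satisfied
(1,5)% 2/2 satisfied
(2,2)% 1/1 satisfied
(2,4)% 3/3 satisfied
(2,5)% 2/2 satisfied
(3,1)@ 0/0 satisfied
(3,4)% 2/2 satisfied
(4,2)@ 2/2 satisfied
(4,3)@ 2/3 satisfied
(4,4)% 2/4 satisfied
(4,5)% 1/1 satisfied
(5,2)@ 2/2 satisfied
(5,3)@ 3/3 satisfied
(5,4)@ 1/2 satisfied
All meet the threshold, so the configuration is stable.

Yes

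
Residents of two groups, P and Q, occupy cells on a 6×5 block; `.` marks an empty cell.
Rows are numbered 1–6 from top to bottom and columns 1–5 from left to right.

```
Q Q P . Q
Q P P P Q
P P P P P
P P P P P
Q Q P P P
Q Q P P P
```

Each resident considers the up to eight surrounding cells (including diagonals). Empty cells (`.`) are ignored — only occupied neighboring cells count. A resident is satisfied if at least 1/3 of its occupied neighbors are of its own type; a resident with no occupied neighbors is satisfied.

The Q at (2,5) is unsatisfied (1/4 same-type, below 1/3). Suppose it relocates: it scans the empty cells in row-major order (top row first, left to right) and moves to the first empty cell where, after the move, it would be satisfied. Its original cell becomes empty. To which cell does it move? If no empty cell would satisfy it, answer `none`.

none

Vacating (2,5). Empty cells in order:
  (1,4): 1/4 same-type → still unsatisfied.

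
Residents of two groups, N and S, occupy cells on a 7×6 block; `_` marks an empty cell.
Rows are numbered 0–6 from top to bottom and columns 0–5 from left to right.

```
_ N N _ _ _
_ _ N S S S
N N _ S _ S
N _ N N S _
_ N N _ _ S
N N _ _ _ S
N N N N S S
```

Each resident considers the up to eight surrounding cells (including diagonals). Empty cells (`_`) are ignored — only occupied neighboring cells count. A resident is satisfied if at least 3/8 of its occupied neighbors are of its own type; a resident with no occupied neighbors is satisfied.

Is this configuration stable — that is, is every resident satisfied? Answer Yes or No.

Yes

Row 0: (0,1)N 2/2 ✓ · (0,2)N 2/3 ✓
Row 1: (1,2)N 3/5 ✓ · (1,3)S 2/4 ✓ · (1,4)S 4/4 ✓ · (1,5)S 2/2 ✓
Row 2: (2,0)N 2/2 ✓ · (2,1)N 4/4 ✓ · (2,3)S 3/6 ✓ · (2,5)S 3/3 ✓
Row 3: (3,0)N 3/3 ✓ · (3,2)N 4/5 ✓ · (3,3)N 2/4 ✓ · (3,4)S 3/4 ✓
Row 4: (4,1)N 5/5 ✓ · (4,2)N 4/4 ✓ · (4,5)S 2/2 ✓
Row 5: (5,0)N 4/4 ✓ · (5,1)N 6/6 ✓ · (5,5)S 3/3 ✓
Row 6: (6,0)N 3/3 ✓ · (6,1)N 4/4 ✓ · (6,2)N 3/3 ✓ · (6,3)N 1/2 ✓ · (6,4)S 2/3 ✓ · (6,5)S 2/2 ✓
All meet the threshold, so the configuration is stable.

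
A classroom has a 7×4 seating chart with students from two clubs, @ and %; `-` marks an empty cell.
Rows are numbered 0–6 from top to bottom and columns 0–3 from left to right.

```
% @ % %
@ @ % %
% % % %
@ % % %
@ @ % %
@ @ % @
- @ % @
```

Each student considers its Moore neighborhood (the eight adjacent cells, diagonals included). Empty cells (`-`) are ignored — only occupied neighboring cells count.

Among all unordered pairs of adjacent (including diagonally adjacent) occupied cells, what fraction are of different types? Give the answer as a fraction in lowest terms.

31/78

Scan each occupied cell's neighbors to the right and below (and the two forward diagonals) so each pair is counted once.
From row 0: 6 unlike of 13 pairs (running 6/13).
From row 1: 6 unlike of 13 pairs (running 12/26).
From row 2: 2 unlike of 13 pairs (running 14/39).
From row 3: 4 unlike of 13 pairs (running 18/52).
From row 4: 5 unlike of 13 pairs (running 23/65).
From row 5: 6 unlike of 11 pairs (running 29/76).
From row 6: 2 unlike of 2 pairs (running 31/78).
Total adjacent occupied pairs: 78; unlike-type pairs: 31.
31/78 is already in lowest terms.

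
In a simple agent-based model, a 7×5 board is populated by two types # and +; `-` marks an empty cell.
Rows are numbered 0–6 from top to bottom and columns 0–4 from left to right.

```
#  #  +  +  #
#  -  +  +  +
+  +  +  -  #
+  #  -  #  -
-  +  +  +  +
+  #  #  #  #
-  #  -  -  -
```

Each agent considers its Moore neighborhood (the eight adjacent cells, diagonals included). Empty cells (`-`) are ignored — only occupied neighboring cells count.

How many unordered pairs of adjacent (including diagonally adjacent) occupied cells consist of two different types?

31

Scan each occupied cell's neighbors to the right and below (and the two forward diagonals) so each pair is counted once.
From row 0: 5 unlike of 14 pairs (running 5/14).
From row 1: 4 unlike of 9 pairs (running 9/23).
From row 2: 4 unlike of 9 pairs (running 13/32).
From row 3: 6 unlike of 7 pairs (running 19/39).
From row 4: 10 unlike of 14 pairs (running 29/53).
From row 5: 2 unlike of 7 pairs (running 31/60).
Total adjacent occupied pairs: 60; unlike-type pairs: 31.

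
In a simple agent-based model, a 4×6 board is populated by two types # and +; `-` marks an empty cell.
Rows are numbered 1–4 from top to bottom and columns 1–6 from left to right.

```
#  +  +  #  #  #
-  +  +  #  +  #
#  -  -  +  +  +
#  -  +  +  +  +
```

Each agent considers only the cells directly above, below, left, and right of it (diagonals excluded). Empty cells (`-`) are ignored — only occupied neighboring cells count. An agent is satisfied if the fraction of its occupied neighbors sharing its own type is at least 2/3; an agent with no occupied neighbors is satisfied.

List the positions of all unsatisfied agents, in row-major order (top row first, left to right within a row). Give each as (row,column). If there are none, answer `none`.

(1,1)# 0/1 unhappy
(1,2)+ 2/3 ok
(1,3)+ 2/3 ok
(1,4)# 2/3 ok
(1,5)# 2/3 ok
(1,6)# 2/2 ok
(2,2)+ 2/2 ok
(2,3)+ 2/3 ok
(2,4)# 1/4 unhappy
(2,5)+ 1/4 unhappy
(2,6)# 1/3 unhappy
(3,1)# 1/1 ok
(3,4)+ 2/3 ok
(3,5)+ 4/4 ok
(3,6)+ 2/3 ok
(4,1)# 1/1 ok
(4,3)+ 1/1 ok
(4,4)+ 3/3 ok
(4,5)+ 3/3 ok
(4,6)+ 2/2 ok

(1,1), (2,4), (2,5), (2,6)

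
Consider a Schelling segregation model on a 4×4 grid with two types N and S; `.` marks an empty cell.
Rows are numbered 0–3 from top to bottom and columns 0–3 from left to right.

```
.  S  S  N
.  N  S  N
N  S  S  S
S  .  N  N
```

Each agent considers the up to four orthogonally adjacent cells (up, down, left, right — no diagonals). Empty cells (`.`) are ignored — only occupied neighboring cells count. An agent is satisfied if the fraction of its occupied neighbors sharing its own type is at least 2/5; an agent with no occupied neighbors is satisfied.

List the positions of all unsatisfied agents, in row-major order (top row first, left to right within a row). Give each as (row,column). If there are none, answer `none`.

(1,1), (1,3), (2,0), (2,1), (2,3), (3,0)

(0,1)S 1/2 ✓
(0,2)S 2/3 ✓
(0,3)N 1/2 ✓
(1,1)N 0/3 ✗
(1,2)S 2/4 ✓
(1,3)N 1/3 ✗
(2,0)N 0/2 ✗
(2,1)S 1/3 ✗
(2,2)S 3/4 ✓
(2,3)S 1/3 ✗
(3,0)S 0/1 ✗
(3,2)N 1/2 ✓
(3,3)N 1/2 ✓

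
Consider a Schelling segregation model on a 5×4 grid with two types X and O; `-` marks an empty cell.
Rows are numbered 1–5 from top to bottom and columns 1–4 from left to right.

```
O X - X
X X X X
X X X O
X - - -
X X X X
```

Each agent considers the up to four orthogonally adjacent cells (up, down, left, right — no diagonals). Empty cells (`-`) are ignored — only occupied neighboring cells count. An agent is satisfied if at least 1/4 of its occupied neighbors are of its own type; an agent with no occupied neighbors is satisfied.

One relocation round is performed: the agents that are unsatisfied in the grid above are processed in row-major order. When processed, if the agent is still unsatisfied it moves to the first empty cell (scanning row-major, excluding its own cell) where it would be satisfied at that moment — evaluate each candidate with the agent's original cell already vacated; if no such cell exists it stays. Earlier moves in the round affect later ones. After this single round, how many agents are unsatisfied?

Initially unsatisfied (in order): (1,1), (3,4).
  (1,1) → (4,4).
  (3,4): now satisfied by earlier moves; stays.
Resulting grid:
- X - X
X X X X
X X X O
X - - O
X X X X
All satisfied now.

0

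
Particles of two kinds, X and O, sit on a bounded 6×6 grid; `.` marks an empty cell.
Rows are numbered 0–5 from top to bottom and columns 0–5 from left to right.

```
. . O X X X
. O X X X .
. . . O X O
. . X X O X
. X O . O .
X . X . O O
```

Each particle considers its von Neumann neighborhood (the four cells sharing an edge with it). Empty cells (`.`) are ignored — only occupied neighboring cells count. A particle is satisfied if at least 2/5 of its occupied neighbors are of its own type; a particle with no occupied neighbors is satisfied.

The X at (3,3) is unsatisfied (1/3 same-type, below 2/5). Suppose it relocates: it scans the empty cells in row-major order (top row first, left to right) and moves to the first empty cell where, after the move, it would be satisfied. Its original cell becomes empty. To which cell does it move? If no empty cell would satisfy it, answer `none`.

Vacating (3,3). Empty cells in order:
  (0,0): 0/0 same-type → satisfied — stop here.

(0,0)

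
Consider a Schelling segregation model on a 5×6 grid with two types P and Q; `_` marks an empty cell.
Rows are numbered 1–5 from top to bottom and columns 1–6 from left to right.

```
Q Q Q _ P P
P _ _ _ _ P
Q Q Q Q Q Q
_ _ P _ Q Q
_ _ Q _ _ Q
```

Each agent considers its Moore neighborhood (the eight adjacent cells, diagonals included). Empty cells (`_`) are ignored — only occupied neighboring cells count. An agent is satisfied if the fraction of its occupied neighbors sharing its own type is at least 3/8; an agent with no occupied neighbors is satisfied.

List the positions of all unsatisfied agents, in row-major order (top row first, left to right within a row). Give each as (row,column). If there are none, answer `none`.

(1,1)Q 1/2 ✓
(1,2)Q 2/3 ✓
(1,3)Q 1/1 ✓
(1,5)P 2/2 ✓
(1,6)P 2/2 ✓
(2,1)P 0/4 ✗
(2,6)P 2/4 ✓
(3,1)Q 1/2 ✓
(3,2)Q 2/4 ✓
(3,3)Q 2/3 ✓
(3,4)Q 3/4 ✓
(3,5)Q 4/5 ✓
(3,6)Q 3/4 ✓
(4,3)P 0/4 ✗
(4,5)Q 5/5 ✓
(4,6)Q 4/4 ✓
(5,3)Q 0/1 ✗
(5,6)Q 2/2 ✓

(2,1), (4,3), (5,3)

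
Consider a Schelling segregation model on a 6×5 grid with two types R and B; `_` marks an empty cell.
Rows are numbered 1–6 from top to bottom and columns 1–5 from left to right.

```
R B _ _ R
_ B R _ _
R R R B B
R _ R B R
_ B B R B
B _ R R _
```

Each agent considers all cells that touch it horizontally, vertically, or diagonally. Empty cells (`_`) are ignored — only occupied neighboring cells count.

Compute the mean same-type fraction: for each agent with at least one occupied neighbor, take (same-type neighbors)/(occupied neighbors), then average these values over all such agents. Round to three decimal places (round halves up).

(1,1)R 0/2
(1,2)B 1/3
(1,5)R — no occupied neighbors
(2,2)B 1/6
(2,3)R 2/5
(3,1)R 2/3
(3,2)R 5/6
(3,3)R 3/6
(3,4)B 2/6
(3,5)B 2/3
(4,1)R 2/3
(4,3)R 3/7
(4,4)B 4/8
(4,5)R 1/5
(5,2)B 2/5
(5,3)B 2/6
(5,4)R 4/7
(5,5)B 1/4
(6,1)B 1/1
(6,3)R 2/4
(6,4)R 2/4
Sum over 20 agents: 0/2 + 1/3 + 1/6 + 2/5 + 2/3 + 5/6 + 3/6 + 2/6 + 2/3 + 2/3 + 3/7 + 4/8 + 1/5 + 2/5 + 2/6 + 4/7 + 1/4 + 1/1 + 2/4 + 2/4 = 37/4; mean = 37/4 ÷ 20 = 37/80 = 0.4625 → 0.463.

0.463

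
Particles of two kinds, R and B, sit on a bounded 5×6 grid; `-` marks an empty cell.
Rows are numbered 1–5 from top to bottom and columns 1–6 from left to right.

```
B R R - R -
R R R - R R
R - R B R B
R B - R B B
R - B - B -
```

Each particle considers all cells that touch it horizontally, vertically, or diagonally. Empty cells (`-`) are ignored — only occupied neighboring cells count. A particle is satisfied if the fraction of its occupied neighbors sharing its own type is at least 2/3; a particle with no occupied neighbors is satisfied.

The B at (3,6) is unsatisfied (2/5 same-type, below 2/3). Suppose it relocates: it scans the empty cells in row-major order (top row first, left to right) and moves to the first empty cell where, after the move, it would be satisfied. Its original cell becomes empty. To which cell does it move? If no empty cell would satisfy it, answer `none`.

Vacating (3,6). Empty cells in order:
  (1,4): 0/4 same-type → still unsatisfied.
  (1,6): 0/3 same-type → still unsatisfied.
  (2,4): 1/7 same-type → still unsatisfied.
  (3,2): 1/7 same-type → still unsatisfied.
  (4,3): 3/5 same-type → still unsatisfied.
  (5,2): 2/4 same-type → still unsatisfied.
  (5,4): 3/4 same-type → satisfied — stop here.

(5,4)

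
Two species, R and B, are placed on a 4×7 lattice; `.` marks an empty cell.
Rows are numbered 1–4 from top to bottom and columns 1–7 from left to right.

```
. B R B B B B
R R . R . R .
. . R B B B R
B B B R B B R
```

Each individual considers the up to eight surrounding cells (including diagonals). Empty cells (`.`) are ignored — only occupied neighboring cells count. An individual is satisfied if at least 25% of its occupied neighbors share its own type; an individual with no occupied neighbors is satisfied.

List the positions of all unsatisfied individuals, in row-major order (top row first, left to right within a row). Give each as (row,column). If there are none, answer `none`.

(1,2), (2,6), (4,4)

Row 1: (1,2)B 0/3 ✗ · (1,3)R 2/4 ✓ · (1,4)B 1/3 ✓ · (1,5)B 2/4 ✓ · (1,6)B 2/3 ✓ · (1,7)B 1/2 ✓
Row 2: (2,1)R 1/2 ✓ · (2,2)R 3/4 ✓ · (2,4)R 2/6 ✓ · (2,6)R 1/6 ✗
Row 3: (3,3)R 3/6 ✓ · (3,4)B 3/6 ✓ · (3,5)B 4/7 ✓ · (3,6)B 3/6 ✓ · (3,7)R 2/4 ✓
Row 4: (4,1)B 1/1 ✓ · (4,2)B 2/3 ✓ · (4,3)B 2/4 ✓ · (4,4)R 1/5 ✗ · (4,5)B 4/5 ✓ · (4,6)B 3/5 ✓ · (4,7)R 1/3 ✓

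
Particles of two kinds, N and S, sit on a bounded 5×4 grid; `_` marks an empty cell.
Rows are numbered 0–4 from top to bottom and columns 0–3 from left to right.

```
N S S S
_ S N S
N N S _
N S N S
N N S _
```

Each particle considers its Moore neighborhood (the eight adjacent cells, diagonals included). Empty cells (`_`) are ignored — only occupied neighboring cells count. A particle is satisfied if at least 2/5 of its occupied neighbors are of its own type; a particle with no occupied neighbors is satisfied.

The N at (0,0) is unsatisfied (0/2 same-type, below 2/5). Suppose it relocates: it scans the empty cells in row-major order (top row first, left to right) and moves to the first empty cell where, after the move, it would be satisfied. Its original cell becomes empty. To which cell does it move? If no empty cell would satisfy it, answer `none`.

(1,0)

Vacating (0,0). Empty cells in order:
  (1,0): 2/4 same-type → satisfied — stop here.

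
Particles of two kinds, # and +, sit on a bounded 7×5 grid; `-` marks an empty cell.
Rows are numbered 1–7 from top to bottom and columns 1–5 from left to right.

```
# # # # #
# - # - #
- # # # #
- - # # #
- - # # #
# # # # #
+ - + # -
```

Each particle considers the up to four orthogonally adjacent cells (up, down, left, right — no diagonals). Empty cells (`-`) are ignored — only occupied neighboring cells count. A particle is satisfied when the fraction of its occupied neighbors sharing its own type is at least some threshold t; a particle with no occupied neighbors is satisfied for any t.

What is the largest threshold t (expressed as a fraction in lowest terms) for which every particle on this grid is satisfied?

0/1

(1,1)# 2/2
(1,2)# 2/2
(1,3)# 3/3
(1,4)# 2/2
(1,5)# 2/2
(2,1)# 1/1
(2,3)# 2/2
(2,5)# 2/2
(3,2)# 1/1
(3,3)# 4/4
(3,4)# 3/3
(3,5)# 3/3
(4,3)# 3/3
(4,4)# 4/4
(4,5)# 3/3
(5,3)# 3/3
(5,4)# 4/4
(5,5)# 3/3
(6,1)# 1/2
(6,2)# 2/2
(6,3)# 3/4
(6,4)# 4/4
(6,5)# 2/2
(7,1)+ 0/1
(7,3)+ 0/2
(7,4)# 1/2
The smallest same-type fraction is 0/1 at (7,1), which reduces to 0/1. Any threshold above that leaves this particle unsatisfied.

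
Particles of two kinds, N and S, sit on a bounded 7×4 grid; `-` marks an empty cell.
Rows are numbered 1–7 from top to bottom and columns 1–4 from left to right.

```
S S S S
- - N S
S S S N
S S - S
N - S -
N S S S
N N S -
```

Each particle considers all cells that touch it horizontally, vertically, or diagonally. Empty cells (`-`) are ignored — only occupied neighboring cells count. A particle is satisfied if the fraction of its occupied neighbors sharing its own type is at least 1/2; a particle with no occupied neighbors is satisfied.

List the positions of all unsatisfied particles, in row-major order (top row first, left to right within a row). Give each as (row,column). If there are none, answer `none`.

(1,1)S 1/1 ok
(1,2)S 2/3 ok
(1,3)S 3/4 ok
(1,4)S 2/3 ok
(2,3)N 1/7 unhappy
(2,4)S 3/5 ok
(3,1)S 3/3 ok
(3,2)S 4/5 ok
(3,3)S 4/6 ok
(3,4)N 1/4 unhappy
(4,1)S 3/4 ok
(4,2)S 5/6 ok
(4,4)S 2/3 ok
(5,1)N 1/4 unhappy
(5,3)S 5/5 ok
(6,1)N 3/4 ok
(6,2)S 3/7 unhappy
(6,3)S 4/5 ok
(6,4)S 3/3 ok
(7,1)N 2/3 ok
(7,2)N 2/5 unhappy
(7,3)S 3/4 ok

(2,3), (3,4), (5,1), (6,2), (7,2)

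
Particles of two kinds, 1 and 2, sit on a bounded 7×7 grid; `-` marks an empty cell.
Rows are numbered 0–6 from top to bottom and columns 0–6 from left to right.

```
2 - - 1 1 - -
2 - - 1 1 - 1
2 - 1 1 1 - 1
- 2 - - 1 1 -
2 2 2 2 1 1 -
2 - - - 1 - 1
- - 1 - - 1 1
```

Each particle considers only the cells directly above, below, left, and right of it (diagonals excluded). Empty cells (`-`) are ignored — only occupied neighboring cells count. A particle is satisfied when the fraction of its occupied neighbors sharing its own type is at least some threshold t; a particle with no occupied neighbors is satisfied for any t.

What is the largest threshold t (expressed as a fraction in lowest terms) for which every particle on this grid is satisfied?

Row 0: (0,0)2 1/1 · (0,3)1 2/2 · (0,4)1 2/2
Row 1: (1,0)2 2/2 · (1,3)1 3/3 · (1,4)1 3/3 · (1,6)1 1/1
Row 2: (2,0)2 1/1 · (2,2)1 1/1 · (2,3)1 3/3 · (2,4)1 3/3 · (2,6)1 1/1
Row 3: (3,1)2 1/1 · (3,4)1 3/3 · (3,5)1 2/2
Row 4: (4,0)2 2/2 · (4,1)2 3/3 · (4,2)2 2/2 · (4,3)2 1/2 · (4,4)1 3/4 · (4,5)1 2/2
Row 5: (5,0)2 1/1 · (5,4)1 1/1 · (5,6)1 1/1
Row 6: (6,2)1 — no occupied neighbors · (6,5)1 1/1 · (6,6)1 2/2
The smallest same-type fraction is 1/2 at (4,3), which reduces to 1/2. Any threshold above that leaves this particle unsatisfied.

1/2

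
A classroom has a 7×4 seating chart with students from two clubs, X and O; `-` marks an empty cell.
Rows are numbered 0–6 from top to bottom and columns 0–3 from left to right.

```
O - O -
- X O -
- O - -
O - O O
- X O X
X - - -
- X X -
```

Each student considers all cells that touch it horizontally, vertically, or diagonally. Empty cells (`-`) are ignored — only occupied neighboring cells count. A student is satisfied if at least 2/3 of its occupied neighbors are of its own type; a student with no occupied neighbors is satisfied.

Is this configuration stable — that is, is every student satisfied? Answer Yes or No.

No

(0,0)O 0/1 not
(0,2)O 1/2 not
(1,1)X 0/4 not
(1,2)O 2/3 satisfied
(2,1)O 3/4 satisfied
(3,0)O 1/2 not
(3,2)O 3/5 not
(3,3)O 2/3 satisfied
(4,1)X 1/4 not
(4,2)O 2/4 not
(4,3)X 0/3 not
(5,0)X 2/2 satisfied
(6,1)X 2/2 satisfied
(6,2)X 1/1 satisfied
For instance (0,0) has only 0/1 same-type neighbors, below 2/3.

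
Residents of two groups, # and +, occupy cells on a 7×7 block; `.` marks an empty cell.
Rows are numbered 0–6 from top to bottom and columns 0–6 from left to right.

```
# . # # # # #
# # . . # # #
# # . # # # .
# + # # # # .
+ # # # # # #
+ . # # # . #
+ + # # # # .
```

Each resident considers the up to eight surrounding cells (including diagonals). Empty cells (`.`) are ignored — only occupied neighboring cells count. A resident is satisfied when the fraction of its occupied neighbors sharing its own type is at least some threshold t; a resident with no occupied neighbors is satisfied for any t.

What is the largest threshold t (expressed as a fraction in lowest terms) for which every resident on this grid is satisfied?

1/7

(0,0)# 2/2
(0,2)# 2/2
(0,3)# 3/3
(0,4)# 4/4
(0,5)# 5/5
(0,6)# 3/3
(1,0)# 4/4
(1,1)# 5/5
(1,4)# 7/7
(1,5)# 7/7
(1,6)# 4/4
(2,0)# 4/5
(2,1)# 5/6
(2,3)# 5/5
(2,4)# 7/7
(2,5)# 6/6
(3,0)# 3/5
(3,1)+ 1/7
(3,2)# 6/7
(3,3)# 7/7
(3,4)# 8/8
(3,5)# 6/6
(4,0)+ 2/4
(4,1)# 4/7
(4,2)# 6/7
(4,3)# 8/8
(4,4)# 7/7
(4,5)# 6/6
(4,6)# 3/3
(5,0)+ 3/4
(5,2)# 6/7
(5,3)# 8/8
(5,4)# 7/7
(5,6)# 3/3
(6,0)+ 2/2
(6,1)+ 2/4
(6,2)# 3/4
(6,3)# 5/5
(6,4)# 4/4
(6,5)# 3/3
The smallest same-type fraction is 1/7 at (3,1), which reduces to 1/7. Any threshold above that leaves this resident unsatisfied.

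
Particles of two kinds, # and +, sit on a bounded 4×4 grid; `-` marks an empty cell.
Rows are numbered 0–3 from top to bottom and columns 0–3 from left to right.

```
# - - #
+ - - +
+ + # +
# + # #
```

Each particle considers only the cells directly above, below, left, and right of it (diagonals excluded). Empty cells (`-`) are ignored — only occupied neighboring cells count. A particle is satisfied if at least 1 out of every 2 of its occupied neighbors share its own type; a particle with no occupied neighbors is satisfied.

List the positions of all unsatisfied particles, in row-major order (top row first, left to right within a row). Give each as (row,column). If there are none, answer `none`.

Row 0: (0,0)# 0/1 not · (0,3)# 0/1 not
Row 1: (1,0)+ 1/2 satisfied · (1,3)+ 1/2 satisfied
Row 2: (2,0)+ 2/3 satisfied · (2,1)+ 2/3 satisfied · (2,2)# 1/3 not · (2,3)+ 1/3 not
Row 3: (3,0)# 0/2 not · (3,1)+ 1/3 not · (3,2)# 2/3 satisfied · (3,3)# 1/2 satisfied

(0,0), (0,3), (2,2), (2,3), (3,0), (3,1)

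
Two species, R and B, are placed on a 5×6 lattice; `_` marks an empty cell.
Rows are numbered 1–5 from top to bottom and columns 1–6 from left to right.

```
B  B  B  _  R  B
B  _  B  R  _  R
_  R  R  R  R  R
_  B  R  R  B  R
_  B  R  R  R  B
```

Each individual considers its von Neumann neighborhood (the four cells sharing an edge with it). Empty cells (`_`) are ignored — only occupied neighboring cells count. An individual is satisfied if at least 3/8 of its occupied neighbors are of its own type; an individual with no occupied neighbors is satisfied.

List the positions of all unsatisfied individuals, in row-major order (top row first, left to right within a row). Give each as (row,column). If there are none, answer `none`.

Row 1: (1,1)B 2/2 satisfied · (1,2)B 2/2 satisfied · (1,3)B 2/2 satisfied · (1,5)R 0/1 not · (1,6)B 0/2 not
Row 2: (2,1)B 1/1 satisfied · (2,3)B 1/3 not · (2,4)R 1/2 satisfied · (2,6)R 1/2 satisfied
Row 3: (3,2)R 1/2 satisfied · (3,3)R 3/4 satisfied · (3,4)R 4/4 satisfied · (3,5)R 2/3 satisfied · (3,6)R 3/3 satisfied
Row 4: (4,2)B 1/3 not · (4,3)R 3/4 satisfied · (4,4)R 3/4 satisfied · (4,5)B 0/4 not · (4,6)R 1/3 not
Row 5: (5,2)B 1/2 satisfied · (5,3)R 2/3 satisfied · (5,4)R 3/3 satisfied · (5,5)R 1/3 not · (5,6)B 0/2 not

(1,5), (1,6), (2,3), (4,2), (4,5), (4,6), (5,5), (5,6)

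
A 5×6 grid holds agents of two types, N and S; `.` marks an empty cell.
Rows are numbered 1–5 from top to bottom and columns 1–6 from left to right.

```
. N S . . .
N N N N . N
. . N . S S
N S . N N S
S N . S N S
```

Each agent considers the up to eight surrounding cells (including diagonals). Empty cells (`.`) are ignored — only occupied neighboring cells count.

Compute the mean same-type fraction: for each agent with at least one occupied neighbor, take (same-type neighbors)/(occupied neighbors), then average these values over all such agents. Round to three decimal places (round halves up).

(1,2)N 3/4
(1,3)S 0/4
(2,1)N 2/2
(2,2)N 4/5
(2,3)N 4/5
(2,4)N 2/4
(2,6)N 0/2
(3,3)N 4/5
(3,5)S 2/6
(3,6)S 2/4
(4,1)N 1/3
(4,2)S 1/4
(4,4)N 3/5
(4,5)N 2/7
(4,6)S 3/5
(5,1)S 1/3
(5,2)N 1/3
(5,4)S 0/3
(5,5)N 2/5
(5,6)S 1/3
Sum over 20 agents: 3/4 + 0/4 + 2/2 + 4/5 + 4/5 + 2/4 + 0/2 + 4/5 + 2/6 + 2/4 + 1/3 + 1/4 + 3/5 + 2/7 + 3/5 + 1/3 + 1/3 + 0/3 + 2/5 + 1/3 = 188/21; mean = 188/21 ÷ 20 = 47/105 = 0.447619… → 0.448.

0.448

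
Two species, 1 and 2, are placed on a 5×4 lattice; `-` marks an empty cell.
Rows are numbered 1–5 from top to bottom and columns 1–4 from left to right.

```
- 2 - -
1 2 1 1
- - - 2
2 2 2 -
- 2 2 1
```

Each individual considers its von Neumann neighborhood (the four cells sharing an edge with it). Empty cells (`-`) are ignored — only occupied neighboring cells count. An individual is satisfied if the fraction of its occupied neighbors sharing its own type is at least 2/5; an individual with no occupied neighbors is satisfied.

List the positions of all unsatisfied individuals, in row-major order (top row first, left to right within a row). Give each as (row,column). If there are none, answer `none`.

Row 1: (1,2)2 1/1 ok
Row 2: (2,1)1 0/1 unhappy · (2,2)2 1/3 unhappy · (2,3)1 1/2 ok · (2,4)1 1/2 ok
Row 3: (3,4)2 0/1 unhappy
Row 4: (4,1)2 1/1 ok · (4,2)2 3/3 ok · (4,3)2 2/2 ok
Row 5: (5,2)2 2/2 ok · (5,3)2 2/3 ok · (5,4)1 0/1 unhappy

(2,1), (2,2), (3,4), (5,4)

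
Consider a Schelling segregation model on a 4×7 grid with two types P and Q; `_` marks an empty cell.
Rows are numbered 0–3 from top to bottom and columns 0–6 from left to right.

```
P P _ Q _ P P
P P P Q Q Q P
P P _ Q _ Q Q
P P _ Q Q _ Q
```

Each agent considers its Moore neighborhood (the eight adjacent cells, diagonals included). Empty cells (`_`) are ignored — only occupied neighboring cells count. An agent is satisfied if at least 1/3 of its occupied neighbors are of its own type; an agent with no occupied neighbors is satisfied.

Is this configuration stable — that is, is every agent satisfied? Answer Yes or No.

Yes

(0,0)P 3/3 satisfied
(0,1)P 4/4 satisfied
(0,3)Q 2/3 satisfied
(0,5)P 2/4 satisfied
(0,6)P 2/3 satisfied
(1,0)P 5/5 satisfied
(1,1)P 6/6 satisfied
(1,2)P 3/6 satisfied
(1,3)Q 3/4 satisfied
(1,4)Q 5/6 satisfied
(1,5)Q 3/6 satisfied
(1,6)P 2/5 satisfied
(2,0)P 5/5 satisfied
(2,1)P 6/6 satisfied
(2,3)Q 4/5 satisfied
(2,5)Q 5/6 satisfied
(2,6)Q 3/4 satisfied
(3,0)P 3/3 satisfied
(3,1)P 3/3 satisfied
(3,3)Q 2/2 satisfied
(3,4)Q 3/3 satisfied
(3,6)Q 2/2 satisfied
All meet the threshold, so the configuration is stable.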